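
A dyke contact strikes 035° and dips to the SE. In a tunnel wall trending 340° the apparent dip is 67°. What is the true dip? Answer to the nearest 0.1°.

β = acute angle between strike 035° and section 340° = 55°.
tan δ = tan α / sin β = tan 67° / sin 55° = 2.3559 / 0.8192 = 2.8760
true dip = arctan 2.8760 = 70.83°

70.8°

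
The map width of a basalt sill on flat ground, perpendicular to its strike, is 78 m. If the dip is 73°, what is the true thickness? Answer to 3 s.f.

True thickness t = w · sin(dip) = 78 × sin 73°
t = 78 × 0.9563 = 74.592 m

74.6 m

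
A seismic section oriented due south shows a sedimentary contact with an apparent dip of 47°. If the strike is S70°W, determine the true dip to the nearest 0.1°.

48.8°

The section is 70° from the strike.
tan(true dip) = tan 47° / sin 70° = 1.1412
δ = arctan(1.1412) = 48.77°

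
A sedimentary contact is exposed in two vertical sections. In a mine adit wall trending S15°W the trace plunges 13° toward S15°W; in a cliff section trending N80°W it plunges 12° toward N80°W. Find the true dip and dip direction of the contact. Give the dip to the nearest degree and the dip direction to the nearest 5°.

true dip 17°, dip direction 235°

Each apparent-dip line lies in the plane. As unit vectors (x east, y north, z up), v₁ plunges 13°→S15°W and v₂ plunges 12°→N80°W.
n = v₁ × v₂ = (-0.234, -0.164, 0.949) (taken with n_z > 0).
tan δ = √(n_x²+n_y²)/n_z = 0.286/0.949, so δ = 16.8°.
The horizontal component of n points toward azimuth atan2(n_x, n_y) = 235°, the dip direction.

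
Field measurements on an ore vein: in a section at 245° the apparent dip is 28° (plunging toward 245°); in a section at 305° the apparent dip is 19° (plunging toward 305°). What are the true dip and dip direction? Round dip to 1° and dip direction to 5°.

true dip 28°, dip direction 255°

The two traces are lines in the plane: v₁ = (sin 245°·cos 28°, cos 245°·cos 28°, −sin 28°), v₂ = (sin 305°·cos 19°, cos 305°·cos 19°, −sin 19°).
The plane normal is n = v₁ × v₂ ∝ (-0.376, -0.103, 0.723).
tan δ = √(n_x²+n_y²)/n_z = 0.390/0.723, so δ = 28.3°.
Dip direction = azimuth of (n_x, n_y) = atan2(-0.376, -0.103) = 255°.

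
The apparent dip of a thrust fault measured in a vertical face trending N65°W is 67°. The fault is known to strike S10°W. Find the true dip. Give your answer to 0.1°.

β = acute angle between strike S10°W and section N65°W = 75°.
tan(true dip) = tan 67° / sin 75° = 2.4390
true dip = arctan 2.4390 = 67.71°

67.7°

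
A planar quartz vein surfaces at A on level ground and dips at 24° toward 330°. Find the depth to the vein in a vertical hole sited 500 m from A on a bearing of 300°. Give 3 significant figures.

193 m

The hole lies 30° from the dip direction, so the down-dip offset is 500 × cos 30° = 433.01 m.
Depth = down-dip offset × tan(dip) = 433.01 × tan 24° = 433.01 × 0.4452
Depth = 192.79 m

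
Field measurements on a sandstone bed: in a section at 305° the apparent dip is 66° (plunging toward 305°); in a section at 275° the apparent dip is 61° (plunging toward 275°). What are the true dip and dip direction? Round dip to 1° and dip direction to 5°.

Each apparent-dip line lies in the plane. As unit vectors (x east, y north, z up), v₁ plunges 66°→305° and v₂ plunges 61°→275°.
n = v₁ × v₂ = (-0.165, 0.150, 0.099) (taken with n_z > 0).
tan δ = √(n_x²+n_y²)/n_z = 0.223/0.099, so δ = 66.2°.
The horizontal component of n points toward azimuth atan2(n_x, n_y) = 312°, the dip direction.

true dip 66°, dip direction 310°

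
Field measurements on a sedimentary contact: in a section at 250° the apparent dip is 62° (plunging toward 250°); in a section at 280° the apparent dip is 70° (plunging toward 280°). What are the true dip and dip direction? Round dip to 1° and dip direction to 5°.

Each apparent-dip line lies in the plane. As unit vectors (x east, y north, z up), v₁ plunges 62°→250° and v₂ plunges 70°→280°.
n = v₁ × v₂ = (-0.203, 0.117, 0.080) (taken with n_z > 0).
Dip δ = arctan(|n_h|/n_z) = arctan(0.235/0.080) = 71.1°.
Dip direction = atan2(-0.203, 0.117) = 300° (azimuth of n's horizontal projection).

true dip 71°, dip direction 300°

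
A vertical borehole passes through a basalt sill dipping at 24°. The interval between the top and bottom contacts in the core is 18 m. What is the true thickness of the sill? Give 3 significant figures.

True thickness t = h · cos(dip) = 18 × cos 24°
t = 18 × 0.9135 = 16.444 m

16.4 m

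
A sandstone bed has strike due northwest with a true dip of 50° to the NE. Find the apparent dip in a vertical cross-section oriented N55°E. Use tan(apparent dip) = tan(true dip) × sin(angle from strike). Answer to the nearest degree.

The section lies 80° from the strike.
tan(apparent dip) = tan 50° · sin 80° = 1.1736
α = arctan(1.1736) = 49.57°

50°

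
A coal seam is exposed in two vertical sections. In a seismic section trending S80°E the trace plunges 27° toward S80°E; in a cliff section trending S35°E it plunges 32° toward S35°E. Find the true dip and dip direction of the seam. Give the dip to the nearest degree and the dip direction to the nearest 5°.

The two traces are lines in the plane: v₁ = (sin 100°·cos 27°, cos 100°·cos 27°, −sin 27°), v₂ = (sin 145°·cos 32°, cos 145°·cos 32°, −sin 32°).
The plane normal is n = v₁ × v₂ ∝ (0.233, -0.244, 0.534).
Dip δ = arctan(|n_h|/n_z) = arctan(0.338/0.534) = 32.3°.
Dip direction = azimuth of (n_x, n_y) = atan2(0.233, -0.244) = 136°.

true dip 32°, dip direction 135°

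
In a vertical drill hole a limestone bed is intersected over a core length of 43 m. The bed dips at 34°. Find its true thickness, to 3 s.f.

35.6 m

True thickness t = h · cos(dip) = 43 × cos 34°
t = 43 × 0.8290 = 35.649 m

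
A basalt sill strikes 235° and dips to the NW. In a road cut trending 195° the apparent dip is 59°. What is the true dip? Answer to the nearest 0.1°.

68.9°

The section is 40° from the strike.
tan(true dip) = tan 59° / sin 40° = 2.5892
δ = arctan(2.5892) = 68.88°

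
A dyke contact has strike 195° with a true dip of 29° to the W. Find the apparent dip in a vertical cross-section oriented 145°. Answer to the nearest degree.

23°

The strike is 195° and the section trends 145°; the acute angle between them is β = 50°.
tan(apparent dip) = tan 29° · sin 50° = 0.4246
apparent dip = arctan 0.4246 = 23.01°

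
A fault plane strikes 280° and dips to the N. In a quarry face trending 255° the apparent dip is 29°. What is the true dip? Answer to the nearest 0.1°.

52.7°

The section is 25° from the strike.
tan(true dip) = tan 29° / sin 25° = 1.3116
true dip = arctan 1.3116 = 52.68°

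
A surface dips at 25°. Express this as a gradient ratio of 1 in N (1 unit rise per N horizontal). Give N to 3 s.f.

1 : N means tan θ = 1/N, so N = 1/tan 25° = 1/0.4663

1 in 2.14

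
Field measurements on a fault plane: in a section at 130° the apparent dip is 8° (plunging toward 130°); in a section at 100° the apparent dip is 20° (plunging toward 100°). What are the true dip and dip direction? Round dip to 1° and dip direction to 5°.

Represent each trace as a vector plunging at its apparent dip toward its trend (east-north-up frame): v₁ = (0.759, -0.637, -0.139), v₂ = (0.925, -0.163, -0.342).
The plane normal is n = v₁ × v₂ ∝ (0.195, 0.131, 0.465).
Dip δ = arctan(|n_h|/n_z) = arctan(0.235/0.465) = 26.8°.
Dip direction = atan2(0.195, 0.131) = 56° (azimuth of n's horizontal projection).

true dip 27°, dip direction 055°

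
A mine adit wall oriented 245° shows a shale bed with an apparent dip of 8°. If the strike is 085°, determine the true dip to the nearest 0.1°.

22.3°

β = acute angle between strike 085° and section 245° = 20°.
tan δ = tan α / sin β = tan 8° / sin 20° = 0.1405 / 0.3420 = 0.4109
true dip = arctan 0.4109 = 22.34°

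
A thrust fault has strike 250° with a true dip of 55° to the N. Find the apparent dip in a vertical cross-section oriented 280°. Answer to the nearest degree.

36°

The strike is 250° and the section trends 280°; the acute angle between them is β = 30°.
tan(apparent dip) = tan 55° · sin 30° = 0.7141
apparent dip = arctan 0.7141 = 35.53°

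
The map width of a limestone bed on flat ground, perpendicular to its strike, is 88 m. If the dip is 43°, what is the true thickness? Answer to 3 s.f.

60.0 m

True thickness t = w · sin(dip) = 88 × sin 43°
t = 88 × 0.6820 = 60.016 m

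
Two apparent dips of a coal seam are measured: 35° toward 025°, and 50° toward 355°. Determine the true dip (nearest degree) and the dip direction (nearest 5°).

The two traces are lines in the plane: v₁ = (sin 25°·cos 35°, cos 25°·cos 35°, −sin 35°), v₂ = (sin 355°·cos 50°, cos 355°·cos 50°, −sin 50°).
The plane normal is n = v₁ × v₂ ∝ (-0.201, 0.297, 0.263).
tan δ = √(n_x²+n_y²)/n_z = 0.359/0.263, so δ = 53.8°.
Dip direction = atan2(-0.201, 0.297) = 326° (azimuth of n's horizontal projection).

true dip 54°, dip direction 325°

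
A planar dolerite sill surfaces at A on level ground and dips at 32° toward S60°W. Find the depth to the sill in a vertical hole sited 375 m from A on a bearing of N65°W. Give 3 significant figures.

134 m

The hole lies 55° from the dip direction, so the down-dip offset is 375 × cos 55° = 215.09 m.
Depth = down-dip offset × tan(dip) = 215.09 × tan 32° = 215.09 × 0.6249
Depth = 134.40 m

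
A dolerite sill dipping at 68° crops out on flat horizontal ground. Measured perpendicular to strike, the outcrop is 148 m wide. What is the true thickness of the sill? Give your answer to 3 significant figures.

True thickness t = w · sin(dip) = 148 × sin 68°
t = 148 × 0.9272 = 137.223 m

137 m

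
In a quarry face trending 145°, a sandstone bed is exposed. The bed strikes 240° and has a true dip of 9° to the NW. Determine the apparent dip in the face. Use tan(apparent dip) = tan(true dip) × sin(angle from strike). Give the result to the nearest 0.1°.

The strike is 240° and the section trends 145°; the acute angle between them is β = 85°.
tan(apparent dip) = tan 9° · sin 85° = 0.1578
apparent dip = arctan 0.1578 = 8.97°

9.0°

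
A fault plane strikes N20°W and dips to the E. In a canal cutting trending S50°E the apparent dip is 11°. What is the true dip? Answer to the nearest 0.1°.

21.2°

β = acute angle between strike N20°W and section S50°E = 30°.
tan δ = tan α / sin β = tan 11° / sin 30° = 0.1944 / 0.5000 = 0.3888
δ = arctan(0.3888) = 21.24°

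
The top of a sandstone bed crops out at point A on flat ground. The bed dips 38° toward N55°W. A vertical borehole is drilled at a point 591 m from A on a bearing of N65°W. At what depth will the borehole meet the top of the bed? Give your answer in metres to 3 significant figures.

The hole lies 10° from the dip direction, so the down-dip offset is 591 × cos 10° = 582.02 m.
Depth = down-dip offset × tan(dip) = 582.02 × tan 38° = 582.02 × 0.7813
Depth = 454.72 m

455 m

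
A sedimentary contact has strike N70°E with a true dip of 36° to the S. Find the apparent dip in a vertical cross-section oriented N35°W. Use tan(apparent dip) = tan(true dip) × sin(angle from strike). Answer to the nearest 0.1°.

35.1°

Angle between strike (N70°E) and section (N35°W): β = 75°.
tan(apparent dip) = tan 36° · sin 75° = 0.7018
α = arctan(0.7018) = 35.06°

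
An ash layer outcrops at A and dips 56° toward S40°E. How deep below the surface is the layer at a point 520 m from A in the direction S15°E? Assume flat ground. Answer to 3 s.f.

The hole lies 25° from the dip direction, so the down-dip offset is 520 × cos 25° = 471.28 m.
Depth = down-dip offset × tan(dip) = 471.28 × tan 56° = 471.28 × 1.4826
Depth = 698.70 m

699 m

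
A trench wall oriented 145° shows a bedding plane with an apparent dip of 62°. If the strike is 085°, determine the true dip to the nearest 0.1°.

β = acute angle between strike 085° and section 145° = 60°.
tan δ = tan α / sin β = tan 62° / sin 60° = 1.8807 / 0.8660 = 2.1717
true dip = arctan 2.1717 = 65.28°

65.3°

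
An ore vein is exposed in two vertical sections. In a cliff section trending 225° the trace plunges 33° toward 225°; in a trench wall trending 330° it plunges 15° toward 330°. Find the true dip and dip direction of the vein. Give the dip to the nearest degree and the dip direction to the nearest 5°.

true dip 38°, dip direction 260°

Represent each trace as a vector plunging at its apparent dip toward its trend (east-north-up frame): v₁ = (-0.593, -0.593, -0.545), v₂ = (-0.483, 0.837, -0.259).
Cross product v₁ × v₂ gives the pole to the plane: n ∝ (-0.609, -0.110, 0.782).
True dip = arccos(n_z / |n|) = arccos(0.7843) = 38.3°.
Dip direction = azimuth of (n_x, n_y) = atan2(-0.609, -0.110) = 260°.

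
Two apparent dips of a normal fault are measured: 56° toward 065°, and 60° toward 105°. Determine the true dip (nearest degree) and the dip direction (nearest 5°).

Represent each trace as a vector plunging at its apparent dip toward its trend (east-north-up frame): v₁ = (0.507, 0.236, -0.829), v₂ = (0.483, -0.129, -0.866).
The plane normal is n = v₁ × v₂ ∝ (0.312, -0.039, 0.180).
tan δ = √(n_x²+n_y²)/n_z = 0.314/0.180, so δ = 60.2°.
Dip direction = atan2(0.312, -0.039) = 97° (azimuth of n's horizontal projection).

true dip 60°, dip direction 095°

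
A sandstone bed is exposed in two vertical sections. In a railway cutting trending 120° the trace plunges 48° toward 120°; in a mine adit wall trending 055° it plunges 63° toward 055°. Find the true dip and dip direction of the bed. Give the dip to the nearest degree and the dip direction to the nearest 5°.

true dip 63°, dip direction 065°

The two traces are lines in the plane: v₁ = (sin 120°·cos 48°, cos 120°·cos 48°, −sin 48°), v₂ = (sin 55°·cos 63°, cos 55°·cos 63°, −sin 63°).
Cross product v₁ × v₂ gives the pole to the plane: n ∝ (0.492, 0.240, 0.275).
tan δ = √(n_x²+n_y²)/n_z = 0.547/0.275, so δ = 63.3°.
Dip direction = atan2(0.492, 0.240) = 64° (azimuth of n's horizontal projection).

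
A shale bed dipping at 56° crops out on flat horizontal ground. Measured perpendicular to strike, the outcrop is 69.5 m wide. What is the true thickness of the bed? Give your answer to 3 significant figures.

57.6 m

True thickness t = w · sin(dip) = 69.5 × sin 56°
t = 69.5 × 0.8290 = 57.618 m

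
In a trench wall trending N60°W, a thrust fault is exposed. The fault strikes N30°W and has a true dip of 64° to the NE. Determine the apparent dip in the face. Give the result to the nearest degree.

46°

Angle between strike (N30°W) and section (N60°W): β = 30°.
tan(apparent dip) = tan 64° · sin 30° = 1.0252
apparent dip = arctan 1.0252 = 45.71°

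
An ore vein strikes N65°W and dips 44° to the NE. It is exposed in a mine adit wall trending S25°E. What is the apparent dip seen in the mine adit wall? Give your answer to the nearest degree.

Angle between strike (N65°W) and section (S25°E): β = 40°.
tan α = tan 44° × sin 40° = 0.9657 × 0.6428 = 0.6207
α = arctan(0.6207) = 31.83°

32°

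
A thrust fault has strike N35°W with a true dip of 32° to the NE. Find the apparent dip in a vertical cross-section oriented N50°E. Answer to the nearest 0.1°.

Angle between strike (N35°W) and section (N50°E): β = 85°.
tan(apparent dip) = tan 32° · sin 85° = 0.6225
α = arctan(0.6225) = 31.90°

31.9°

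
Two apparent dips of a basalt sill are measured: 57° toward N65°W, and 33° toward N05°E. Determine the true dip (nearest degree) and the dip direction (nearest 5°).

true dip 57°, dip direction 300°

The two traces are lines in the plane: v₁ = (sin 295°·cos 57°, cos 295°·cos 57°, −sin 57°), v₂ = (sin 5°·cos 33°, cos 5°·cos 33°, −sin 33°).
n = v₁ × v₂ = (-0.575, 0.330, 0.429) (taken with n_z > 0).
True dip = arccos(n_z / |n|) = arccos(0.5433) = 57.1°.
Dip direction = azimuth of (n_x, n_y) = atan2(-0.575, 0.330) = 300°.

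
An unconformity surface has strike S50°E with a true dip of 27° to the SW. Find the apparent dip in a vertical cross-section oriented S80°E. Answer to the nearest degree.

The strike is S50°E and the section trends S80°E; the acute angle between them is β = 30°.
tan(apparent dip) = tan 27° · sin 30° = 0.2548
α = arctan(0.2548) = 14.29°

14°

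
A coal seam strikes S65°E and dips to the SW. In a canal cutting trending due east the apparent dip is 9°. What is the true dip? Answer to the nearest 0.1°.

β = acute angle between strike S65°E and section due east = 25°.
tan δ = tan α / sin β = tan 9° / sin 25° = 0.1584 / 0.4226 = 0.3748
δ = arctan(0.3748) = 20.54°

20.5°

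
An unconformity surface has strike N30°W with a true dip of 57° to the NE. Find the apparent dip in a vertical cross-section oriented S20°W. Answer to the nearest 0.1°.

49.7°

The strike is N30°W and the section trends S20°W; the acute angle between them is β = 50°.
tan(apparent dip) = tan 57° · sin 50° = 1.1796
apparent dip = arctan 1.1796 = 49.71°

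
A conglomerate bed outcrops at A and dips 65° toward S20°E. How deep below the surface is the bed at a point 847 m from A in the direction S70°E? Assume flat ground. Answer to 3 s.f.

1170 m

The hole lies 50° from the dip direction, so the down-dip offset is 847 × cos 50° = 544.44 m.
Depth = down-dip offset × tan(dip) = 544.44 × tan 65° = 544.44 × 2.1445
Depth = 1167.56 m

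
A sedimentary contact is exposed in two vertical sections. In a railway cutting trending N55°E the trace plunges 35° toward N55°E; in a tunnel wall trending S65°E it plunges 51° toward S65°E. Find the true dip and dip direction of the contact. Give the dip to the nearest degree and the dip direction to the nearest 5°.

true dip 51°, dip direction 110°

The two traces are lines in the plane: v₁ = (sin 55°·cos 35°, cos 55°·cos 35°, −sin 35°), v₂ = (sin 115°·cos 51°, cos 115°·cos 51°, −sin 51°).
The plane normal is n = v₁ × v₂ ∝ (0.518, -0.194, 0.446).
tan δ = √(n_x²+n_y²)/n_z = 0.553/0.446, so δ = 51.1°.
Dip direction = azimuth of (n_x, n_y) = atan2(0.518, -0.194) = 111°.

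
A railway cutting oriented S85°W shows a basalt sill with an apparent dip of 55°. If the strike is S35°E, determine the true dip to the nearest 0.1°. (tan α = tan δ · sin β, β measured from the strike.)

β = acute angle between strike S35°E and section S85°W = 60°.
tan δ = tan α / sin β = tan 55° / sin 60° = 1.4281 / 0.8660 = 1.6491
δ = arctan(1.6491) = 58.77°

58.8°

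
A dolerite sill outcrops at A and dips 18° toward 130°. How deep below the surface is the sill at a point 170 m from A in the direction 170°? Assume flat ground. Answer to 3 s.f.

42.3 m

The hole lies 40° from the dip direction, so the down-dip offset is 170 × cos 40° = 130.23 m.
Depth = down-dip offset × tan(dip) = 130.23 × tan 18° = 130.23 × 0.3249
Depth = 42.31 m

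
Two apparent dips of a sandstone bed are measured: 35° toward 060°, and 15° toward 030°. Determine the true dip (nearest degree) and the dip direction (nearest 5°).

true dip 44°, dip direction 105°

The two traces are lines in the plane: v₁ = (sin 60°·cos 35°, cos 60°·cos 35°, −sin 35°), v₂ = (sin 30°·cos 15°, cos 30°·cos 15°, −sin 15°).
n = v₁ × v₂ = (0.374, -0.093, 0.396) (taken with n_z > 0).
True dip = arccos(n_z / |n|) = arccos(0.7164) = 44.2°.
Dip direction = azimuth of (n_x, n_y) = atan2(0.374, -0.093) = 104°.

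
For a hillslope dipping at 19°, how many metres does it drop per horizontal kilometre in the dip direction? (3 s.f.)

344 m

drop per km = 1000 × tan 19° = 1000 × 0.3443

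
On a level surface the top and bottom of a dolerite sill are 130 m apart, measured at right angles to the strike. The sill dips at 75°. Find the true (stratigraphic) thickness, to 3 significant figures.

126 m

True thickness t = w · sin(dip) = 130 × sin 75°
t = 130 × 0.9659 = 125.570 m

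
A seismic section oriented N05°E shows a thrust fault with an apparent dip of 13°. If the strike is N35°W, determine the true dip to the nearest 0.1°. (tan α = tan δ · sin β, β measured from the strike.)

19.8°

β = acute angle between strike N35°W and section N05°E = 40°.
tan δ = tan α / sin β = tan 13° / sin 40° = 0.2309 / 0.6428 = 0.3592
true dip = arctan 0.3592 = 19.76°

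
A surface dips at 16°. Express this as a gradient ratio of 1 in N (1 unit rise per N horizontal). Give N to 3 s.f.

1 in 3.49

1 : N means tan θ = 1/N, so N = 1/tan 16° = 1/0.2867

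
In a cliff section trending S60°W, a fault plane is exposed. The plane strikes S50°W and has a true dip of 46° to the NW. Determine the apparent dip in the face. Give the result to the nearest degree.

Angle between strike (S50°W) and section (S60°W): β = 10°.
tan(apparent dip) = tan 46° · sin 10° = 0.1798
α = arctan(0.1798) = 10.19°

10°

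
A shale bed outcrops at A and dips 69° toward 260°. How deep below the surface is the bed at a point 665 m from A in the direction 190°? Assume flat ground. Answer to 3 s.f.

The hole lies 70° from the dip direction, so the down-dip offset is 665 × cos 70° = 227.44 m.
Depth = down-dip offset × tan(dip) = 227.44 × tan 69° = 227.44 × 2.6051
Depth = 592.51 m

593 m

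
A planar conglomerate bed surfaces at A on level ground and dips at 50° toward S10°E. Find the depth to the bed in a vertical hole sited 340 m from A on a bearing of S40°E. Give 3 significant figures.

351 m

The hole lies 30° from the dip direction, so the down-dip offset is 340 × cos 30° = 294.45 m.
Depth = down-dip offset × tan(dip) = 294.45 × tan 50° = 294.45 × 1.1918
Depth = 350.91 m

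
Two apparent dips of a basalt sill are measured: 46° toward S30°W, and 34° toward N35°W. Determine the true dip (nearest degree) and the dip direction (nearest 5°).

true dip 58°, dip direction 260°

The two traces are lines in the plane: v₁ = (sin 210°·cos 46°, cos 210°·cos 46°, −sin 46°), v₂ = (sin 325°·cos 34°, cos 325°·cos 34°, −sin 34°).
n = v₁ × v₂ = (-0.825, -0.148, 0.522) (taken with n_z > 0).
Dip δ = arctan(|n_h|/n_z) = arctan(0.838/0.522) = 58.1°.
The horizontal component of n points toward azimuth atan2(n_x, n_y) = 260°, the dip direction.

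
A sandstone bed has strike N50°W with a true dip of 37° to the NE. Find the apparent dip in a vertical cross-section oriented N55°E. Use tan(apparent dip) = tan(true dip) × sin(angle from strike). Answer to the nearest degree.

36°

The section lies 75° from the strike.
tan(apparent dip) = tan 37° · sin 75° = 0.7279
α = arctan(0.7279) = 36.05°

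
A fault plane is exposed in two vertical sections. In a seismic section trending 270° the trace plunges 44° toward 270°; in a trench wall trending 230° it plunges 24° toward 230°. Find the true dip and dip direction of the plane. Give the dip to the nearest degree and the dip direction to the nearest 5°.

true dip 47°, dip direction 295°

Each apparent-dip line lies in the plane. As unit vectors (x east, y north, z up), v₁ plunges 44°→270° and v₂ plunges 24°→230°.
The plane normal is n = v₁ × v₂ ∝ (-0.408, 0.194, 0.422).
True dip = arccos(n_z / |n|) = arccos(0.6832) = 46.9°.
Dip direction = atan2(-0.408, 0.194) = 295° (azimuth of n's horizontal projection).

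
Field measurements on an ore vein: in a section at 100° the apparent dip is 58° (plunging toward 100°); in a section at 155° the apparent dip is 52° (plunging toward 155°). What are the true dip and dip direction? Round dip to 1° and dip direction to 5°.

true dip 59°, dip direction 115°

Each apparent-dip line lies in the plane. As unit vectors (x east, y north, z up), v₁ plunges 58°→100° and v₂ plunges 52°→155°.
Cross product v₁ × v₂ gives the pole to the plane: n ∝ (0.401, -0.191, 0.267).
tan δ = √(n_x²+n_y²)/n_z = 0.444/0.267, so δ = 58.9°.
Dip direction = atan2(0.401, -0.191) = 115° (azimuth of n's horizontal projection).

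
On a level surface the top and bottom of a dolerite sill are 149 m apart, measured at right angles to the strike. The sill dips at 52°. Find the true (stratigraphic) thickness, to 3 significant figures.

117 m

True thickness t = w · sin(dip) = 149 × sin 52°
t = 149 × 0.7880 = 117.414 m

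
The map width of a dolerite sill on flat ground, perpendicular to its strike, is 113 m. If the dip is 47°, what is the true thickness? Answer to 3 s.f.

82.6 m

True thickness t = w · sin(dip) = 113 × sin 47°
t = 113 × 0.7314 = 82.643 m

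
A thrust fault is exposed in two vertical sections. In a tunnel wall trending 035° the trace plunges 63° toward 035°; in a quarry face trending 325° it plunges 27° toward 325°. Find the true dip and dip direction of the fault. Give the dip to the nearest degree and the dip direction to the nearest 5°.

The two traces are lines in the plane: v₁ = (sin 35°·cos 63°, cos 35°·cos 63°, −sin 63°), v₂ = (sin 325°·cos 27°, cos 325°·cos 27°, −sin 27°).
The plane normal is n = v₁ × v₂ ∝ (0.481, 0.574, 0.380).
tan δ = √(n_x²+n_y²)/n_z = 0.749/0.380, so δ = 63.1°.
Dip direction = atan2(0.481, 0.574) = 40° (azimuth of n's horizontal projection).

true dip 63°, dip direction 040°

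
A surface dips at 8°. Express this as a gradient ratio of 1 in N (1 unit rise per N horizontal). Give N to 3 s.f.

1 in 7.12

1 : N means tan θ = 1/N, so N = 1/tan 8° = 1/0.1405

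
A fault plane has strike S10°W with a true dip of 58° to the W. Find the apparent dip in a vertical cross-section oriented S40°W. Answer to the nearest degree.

The strike is S10°W and the section trends S40°W; the acute angle between them is β = 30°.
tan(apparent dip) = tan 58° · sin 30° = 0.8002
α = arctan(0.8002) = 38.67°

39°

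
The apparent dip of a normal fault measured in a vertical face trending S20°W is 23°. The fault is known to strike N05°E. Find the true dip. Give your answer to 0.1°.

The section is 15° from the strike.
tan δ = tan α / sin β = tan 23° / sin 15° = 0.4245 / 0.2588 = 1.6400
true dip = arctan 1.6400 = 58.63°

58.6°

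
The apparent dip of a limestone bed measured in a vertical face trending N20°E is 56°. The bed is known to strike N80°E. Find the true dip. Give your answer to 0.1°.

59.7°

The section is 60° from the strike.
tan δ = tan α / sin β = tan 56° / sin 60° = 1.4826 / 0.8660 = 1.7119
δ = arctan(1.7119) = 59.71°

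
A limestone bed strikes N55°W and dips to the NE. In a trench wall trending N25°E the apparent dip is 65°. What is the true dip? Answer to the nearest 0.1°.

β = acute angle between strike N55°W and section N25°E = 80°.
tan(true dip) = tan 65° / sin 80° = 2.1776
δ = arctan(2.1776) = 65.33°

65.3°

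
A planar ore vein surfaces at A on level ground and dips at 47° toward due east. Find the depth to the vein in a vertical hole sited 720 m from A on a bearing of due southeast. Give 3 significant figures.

The hole lies 45° from the dip direction, so the down-dip offset is 720 × cos 45° = 509.12 m.
Depth = down-dip offset × tan(dip) = 509.12 × tan 47° = 509.12 × 1.0724
Depth = 545.96 m

546 m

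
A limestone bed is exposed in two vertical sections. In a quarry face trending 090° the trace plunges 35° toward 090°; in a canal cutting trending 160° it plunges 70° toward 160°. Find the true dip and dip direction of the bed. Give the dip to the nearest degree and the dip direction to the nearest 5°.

The two traces are lines in the plane: v₁ = (sin 90°·cos 35°, cos 90°·cos 35°, −sin 35°), v₂ = (sin 160°·cos 70°, cos 160°·cos 70°, −sin 70°).
The plane normal is n = v₁ × v₂ ∝ (0.184, -0.703, 0.263).
tan δ = √(n_x²+n_y²)/n_z = 0.726/0.263, so δ = 70.1°.
Dip direction = atan2(0.184, -0.703) = 165° (azimuth of n's horizontal projection).

true dip 70°, dip direction 165°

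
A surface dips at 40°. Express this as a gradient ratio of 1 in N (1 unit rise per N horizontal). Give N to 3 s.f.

1 : N means tan θ = 1/N, so N = 1/tan 40° = 1/0.8391

1 in 1.19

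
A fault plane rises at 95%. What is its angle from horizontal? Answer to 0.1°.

43.5°

tan θ = 95/100 = 0.9500
θ = arctan(0.9500) = 43.53°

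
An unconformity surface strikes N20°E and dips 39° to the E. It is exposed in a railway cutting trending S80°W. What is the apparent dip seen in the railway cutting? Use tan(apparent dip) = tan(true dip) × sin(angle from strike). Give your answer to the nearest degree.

The strike is N20°E and the section trends S80°W; the acute angle between them is β = 60°.
tan α = tan 39° × sin 60° = 0.8098 × 0.8660 = 0.7013
α = arctan(0.7013) = 35.04°

35°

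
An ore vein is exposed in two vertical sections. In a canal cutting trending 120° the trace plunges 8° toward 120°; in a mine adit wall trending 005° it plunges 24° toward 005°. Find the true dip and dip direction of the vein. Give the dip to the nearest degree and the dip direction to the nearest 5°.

Each apparent-dip line lies in the plane. As unit vectors (x east, y north, z up), v₁ plunges 8°→120° and v₂ plunges 24°→005°.
n = v₁ × v₂ = (0.328, 0.338, 0.820) (taken with n_z > 0).
Dip δ = arctan(|n_h|/n_z) = arctan(0.471/0.820) = 29.9°.
Dip direction = azimuth of (n_x, n_y) = atan2(0.328, 0.338) = 44°.

true dip 30°, dip direction 045°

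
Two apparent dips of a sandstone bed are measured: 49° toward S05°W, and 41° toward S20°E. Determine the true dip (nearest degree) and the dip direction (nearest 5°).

true dip 51°, dip direction 205°

Represent each trace as a vector plunging at its apparent dip toward its trend (east-north-up frame): v₁ = (-0.057, -0.654, -0.755), v₂ = (0.258, -0.709, -0.656).
The plane normal is n = v₁ × v₂ ∝ (-0.106, -0.232, 0.209).
tan δ = √(n_x²+n_y²)/n_z = 0.256/0.209, so δ = 50.7°.
The horizontal component of n points toward azimuth atan2(n_x, n_y) = 205°, the dip direction.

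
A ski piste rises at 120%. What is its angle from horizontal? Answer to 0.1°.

tan θ = 120/100 = 1.2000
θ = arctan(1.2000) = 50.19°

50.2°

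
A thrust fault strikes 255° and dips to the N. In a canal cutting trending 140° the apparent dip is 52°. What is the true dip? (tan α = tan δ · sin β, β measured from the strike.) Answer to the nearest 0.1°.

54.7°

β = acute angle between strike 255° and section 140° = 65°.
tan(true dip) = tan 52° / sin 65° = 1.4123
true dip = arctan 1.4123 = 54.70°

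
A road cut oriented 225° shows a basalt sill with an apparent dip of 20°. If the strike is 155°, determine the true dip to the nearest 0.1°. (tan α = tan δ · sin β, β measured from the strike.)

21.2°

β = acute angle between strike 155° and section 225° = 70°.
tan δ = tan α / sin β = tan 20° / sin 70° = 0.3640 / 0.9397 = 0.3873
true dip = arctan 0.3873 = 21.17°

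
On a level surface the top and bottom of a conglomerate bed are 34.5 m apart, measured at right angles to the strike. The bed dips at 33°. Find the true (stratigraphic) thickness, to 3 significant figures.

18.8 m

True thickness t = w · sin(dip) = 34.5 × sin 33°
t = 34.5 × 0.5446 = 18.790 m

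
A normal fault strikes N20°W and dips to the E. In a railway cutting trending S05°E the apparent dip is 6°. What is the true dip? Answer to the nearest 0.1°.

22.1°

β = acute angle between strike N20°W and section S05°E = 15°.
tan δ = tan α / sin β = tan 6° / sin 15° = 0.1051 / 0.2588 = 0.4061
δ = arctan(0.4061) = 22.10°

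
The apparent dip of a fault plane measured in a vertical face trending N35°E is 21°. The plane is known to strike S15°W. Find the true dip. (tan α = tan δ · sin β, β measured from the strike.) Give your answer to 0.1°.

48.3°

The section is 20° from the strike.
tan(true dip) = tan 21° / sin 20° = 1.1223
δ = arctan(1.1223) = 48.30°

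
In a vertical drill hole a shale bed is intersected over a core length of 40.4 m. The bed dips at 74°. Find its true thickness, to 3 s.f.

11.1 m

True thickness t = h · cos(dip) = 40.4 × cos 74°
t = 40.4 × 0.2756 = 11.136 m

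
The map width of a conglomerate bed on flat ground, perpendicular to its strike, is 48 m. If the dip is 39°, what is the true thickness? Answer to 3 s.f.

True thickness t = w · sin(dip) = 48 × sin 39°
t = 48 × 0.6293 = 30.207 m

30.2 m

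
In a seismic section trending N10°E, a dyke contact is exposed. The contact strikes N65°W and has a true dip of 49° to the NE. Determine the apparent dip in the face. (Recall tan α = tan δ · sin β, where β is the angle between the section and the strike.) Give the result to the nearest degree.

The strike is N65°W and the section trends N10°E; the acute angle between them is β = 75°.
tan(apparent dip) = tan 49° · sin 75° = 1.1112
apparent dip = arctan 1.1112 = 48.01°

48°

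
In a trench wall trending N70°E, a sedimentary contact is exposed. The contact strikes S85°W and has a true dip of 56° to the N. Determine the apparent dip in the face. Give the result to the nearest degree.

21°

The section lies 15° from the strike.
tan α = tan 56° × sin 15° = 1.4826 × 0.2588 = 0.3837
apparent dip = arctan 0.3837 = 20.99°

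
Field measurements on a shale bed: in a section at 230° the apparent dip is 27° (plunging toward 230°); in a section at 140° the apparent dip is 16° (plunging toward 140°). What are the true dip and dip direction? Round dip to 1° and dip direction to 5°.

true dip 30°, dip direction 200°

The two traces are lines in the plane: v₁ = (sin 230°·cos 27°, cos 230°·cos 27°, −sin 27°), v₂ = (sin 140°·cos 16°, cos 140°·cos 16°, −sin 16°).
Cross product v₁ × v₂ gives the pole to the plane: n ∝ (-0.176, -0.469, 0.856).
tan δ = √(n_x²+n_y²)/n_z = 0.501/0.856, so δ = 30.3°.
Dip direction = atan2(-0.176, -0.469) = 201° (azimuth of n's horizontal projection).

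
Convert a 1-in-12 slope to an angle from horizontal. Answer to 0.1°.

4.8°

tan θ = 1/12 = 0.0833
θ = arctan(0.0833) = 4.76°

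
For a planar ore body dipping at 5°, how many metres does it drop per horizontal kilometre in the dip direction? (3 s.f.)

drop per km = 1000 × tan 5° = 1000 × 0.0875

87.5 m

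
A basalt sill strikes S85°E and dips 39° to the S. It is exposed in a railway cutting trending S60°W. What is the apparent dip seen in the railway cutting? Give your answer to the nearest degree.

25°

The section lies 35° from the strike.
tan α = tan 39° × sin 35° = 0.8098 × 0.5736 = 0.4645
α = arctan(0.4645) = 24.91°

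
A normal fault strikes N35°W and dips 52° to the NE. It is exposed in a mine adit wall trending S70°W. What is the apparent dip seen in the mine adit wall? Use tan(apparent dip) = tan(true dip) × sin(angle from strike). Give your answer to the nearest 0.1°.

The section lies 75° from the strike.
tan α = tan 52° × sin 75° = 1.2799 × 0.9659 = 1.2363
apparent dip = arctan 1.2363 = 51.03°

51.0°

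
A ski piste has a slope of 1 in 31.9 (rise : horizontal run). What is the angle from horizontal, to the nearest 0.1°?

tan θ = 1/31.9 = 0.0313
θ = arctan(0.0313) = 1.80°

1.8°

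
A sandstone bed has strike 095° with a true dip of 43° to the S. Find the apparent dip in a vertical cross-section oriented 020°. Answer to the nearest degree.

42°

Angle between strike (095°) and section (020°): β = 75°.
tan α = tan 43° × sin 75° = 0.9325 × 0.9659 = 0.9007
apparent dip = arctan 0.9007 = 42.01°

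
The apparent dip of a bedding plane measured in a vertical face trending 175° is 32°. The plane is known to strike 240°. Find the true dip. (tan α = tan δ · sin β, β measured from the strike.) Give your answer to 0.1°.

β = acute angle between strike 240° and section 175° = 65°.
tan δ = tan α / sin β = tan 32° / sin 65° = 0.6249 / 0.9063 = 0.6895
δ = arctan(0.6895) = 34.58°

34.6°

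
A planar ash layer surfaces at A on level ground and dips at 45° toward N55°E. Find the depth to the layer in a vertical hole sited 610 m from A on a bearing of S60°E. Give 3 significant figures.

258 m

The hole lies 65° from the dip direction, so the down-dip offset is 610 × cos 65° = 257.80 m.
Depth = down-dip offset × tan(dip) = 257.80 × tan 45° = 257.80 × 1.0000
Depth = 257.80 m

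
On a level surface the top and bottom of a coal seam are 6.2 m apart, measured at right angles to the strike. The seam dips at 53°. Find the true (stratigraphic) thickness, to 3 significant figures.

True thickness t = w · sin(dip) = 6.2 × sin 53°
t = 6.2 × 0.7986 = 4.952 m

4.95 m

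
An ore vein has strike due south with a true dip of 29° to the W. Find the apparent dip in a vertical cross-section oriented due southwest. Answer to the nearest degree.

The strike is due south and the section trends due southwest; the acute angle between them is β = 45°.
tan α = tan 29° × sin 45° = 0.5543 × 0.7071 = 0.3920
α = arctan(0.3920) = 21.40°

21°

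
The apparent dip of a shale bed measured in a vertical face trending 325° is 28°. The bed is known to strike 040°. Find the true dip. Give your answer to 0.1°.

The section is 75° from the strike.
tan δ = tan α / sin β = tan 28° / sin 75° = 0.5317 / 0.9659 = 0.5505
δ = arctan(0.5505) = 28.83°

28.8°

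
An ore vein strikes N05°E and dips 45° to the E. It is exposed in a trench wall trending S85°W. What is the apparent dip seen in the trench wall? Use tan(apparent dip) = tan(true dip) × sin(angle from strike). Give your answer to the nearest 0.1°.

44.6°

Angle between strike (N05°E) and section (S85°W): β = 80°.
tan α = tan 45° × sin 80° = 1.0000 × 0.9848 = 0.9848
apparent dip = arctan 0.9848 = 44.56°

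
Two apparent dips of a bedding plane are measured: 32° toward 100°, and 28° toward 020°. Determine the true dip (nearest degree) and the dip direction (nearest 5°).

true dip 37°, dip direction 065°

Each apparent-dip line lies in the plane. As unit vectors (x east, y north, z up), v₁ plunges 32°→100° and v₂ plunges 28°→020°.
Cross product v₁ × v₂ gives the pole to the plane: n ∝ (0.509, 0.232, 0.737).
True dip = arccos(n_z / |n|) = arccos(0.7968) = 37.2°.
Dip direction = azimuth of (n_x, n_y) = atan2(0.509, 0.232) = 65°.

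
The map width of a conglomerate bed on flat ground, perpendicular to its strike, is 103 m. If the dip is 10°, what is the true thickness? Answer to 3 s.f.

17.9 m

True thickness t = w · sin(dip) = 103 × sin 10°
t = 103 × 0.1736 = 17.886 m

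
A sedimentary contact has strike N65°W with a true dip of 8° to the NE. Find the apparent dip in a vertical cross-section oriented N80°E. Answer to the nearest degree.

Angle between strike (N65°W) and section (N80°E): β = 35°.
tan α = tan 8° × sin 35° = 0.1405 × 0.5736 = 0.0806
apparent dip = arctan 0.0806 = 4.61°

5°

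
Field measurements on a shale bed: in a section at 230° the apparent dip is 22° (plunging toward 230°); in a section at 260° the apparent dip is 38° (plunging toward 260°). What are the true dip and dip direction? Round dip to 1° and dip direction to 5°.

true dip 44°, dip direction 295°

Represent each trace as a vector plunging at its apparent dip toward its trend (east-north-up frame): v₁ = (-0.710, -0.596, -0.375), v₂ = (-0.776, -0.137, -0.616).
n = v₁ × v₂ = (-0.316, 0.147, 0.365) (taken with n_z > 0).
tan δ = √(n_x²+n_y²)/n_z = 0.348/0.365, so δ = 43.6°.
The horizontal component of n points toward azimuth atan2(n_x, n_y) = 295°, the dip direction.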